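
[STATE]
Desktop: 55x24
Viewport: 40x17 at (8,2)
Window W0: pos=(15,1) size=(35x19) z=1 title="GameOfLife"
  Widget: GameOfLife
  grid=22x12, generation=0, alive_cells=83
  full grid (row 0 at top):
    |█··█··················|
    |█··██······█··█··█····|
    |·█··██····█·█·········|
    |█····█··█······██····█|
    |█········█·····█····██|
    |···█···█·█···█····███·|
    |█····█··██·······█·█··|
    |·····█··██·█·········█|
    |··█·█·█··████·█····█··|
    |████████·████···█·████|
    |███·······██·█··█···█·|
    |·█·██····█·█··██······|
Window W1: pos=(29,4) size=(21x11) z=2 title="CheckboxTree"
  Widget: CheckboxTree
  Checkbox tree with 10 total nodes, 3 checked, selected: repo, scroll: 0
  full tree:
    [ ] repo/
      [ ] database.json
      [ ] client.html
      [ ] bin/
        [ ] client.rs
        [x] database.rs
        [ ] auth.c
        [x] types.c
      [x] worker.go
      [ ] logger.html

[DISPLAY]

       ┃ GameOfLife                     
       ┠────────────────────────────────
       ┃Gen: 0       ┏━━━━━━━━━━━━━━━━━━
       ┃█··█·········┃ CheckboxTree     
       ┃█··██······█·┠──────────────────
       ┃·█··██····█·█┃>[-] repo/        
       ┃█····█··█····┃   [ ] database.js
       ┃█········█···┃   [ ] client.html
       ┃···█···█·█···┃   [-] bin/       
       ┃█····█··██···┃     [ ] client.rs
       ┃·····█··██·█·┃     [x] database.
       ┃··█·█·█··████┃     [ ] auth.c   
       ┃████████·████┗━━━━━━━━━━━━━━━━━━
       ┃███·······██·█··█···█·          
       ┃·█·██····█·█··██······          
       ┃                                
       ┃                                


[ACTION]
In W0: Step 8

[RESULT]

       ┃ GameOfLife                     
       ┠────────────────────────────────
       ┃Gen: 8       ┏━━━━━━━━━━━━━━━━━━
       ┃·············┃ CheckboxTree     
       ┃····██·······┠──────────────────
       ┃···████······┃>[-] repo/        
       ┃···█·········┃   [ ] database.js
       ┃······█·█····┃   [ ] client.html
       ┃······█···█··┃   [-] bin/       
       ┃·····██·█·███┃     [ ] client.rs
       ┃·····█·██·█·█┃     [x] database.
       ┃········█·█··┃     [ ] auth.c   
       ┃·····██···█·█┗━━━━━━━━━━━━━━━━━━
       ┃····█····██·██···█····          
       ┃·····████·············          
       ┃                                
       ┃                                


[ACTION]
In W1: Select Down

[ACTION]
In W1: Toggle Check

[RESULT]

       ┃ GameOfLife                     
       ┠────────────────────────────────
       ┃Gen: 8       ┏━━━━━━━━━━━━━━━━━━
       ┃·············┃ CheckboxTree     
       ┃····██·······┠──────────────────
       ┃···████······┃ [-] repo/        
       ┃···█·········┃>  [x] database.js
       ┃······█·█····┃   [ ] client.html
       ┃······█···█··┃   [-] bin/       
       ┃·····██·█·███┃     [ ] client.rs
       ┃·····█·██·█·█┃     [x] database.
       ┃········█·█··┃     [ ] auth.c   
       ┃·····██···█·█┗━━━━━━━━━━━━━━━━━━
       ┃····█····██·██···█····          
       ┃·····████·············          
       ┃                                
       ┃                                


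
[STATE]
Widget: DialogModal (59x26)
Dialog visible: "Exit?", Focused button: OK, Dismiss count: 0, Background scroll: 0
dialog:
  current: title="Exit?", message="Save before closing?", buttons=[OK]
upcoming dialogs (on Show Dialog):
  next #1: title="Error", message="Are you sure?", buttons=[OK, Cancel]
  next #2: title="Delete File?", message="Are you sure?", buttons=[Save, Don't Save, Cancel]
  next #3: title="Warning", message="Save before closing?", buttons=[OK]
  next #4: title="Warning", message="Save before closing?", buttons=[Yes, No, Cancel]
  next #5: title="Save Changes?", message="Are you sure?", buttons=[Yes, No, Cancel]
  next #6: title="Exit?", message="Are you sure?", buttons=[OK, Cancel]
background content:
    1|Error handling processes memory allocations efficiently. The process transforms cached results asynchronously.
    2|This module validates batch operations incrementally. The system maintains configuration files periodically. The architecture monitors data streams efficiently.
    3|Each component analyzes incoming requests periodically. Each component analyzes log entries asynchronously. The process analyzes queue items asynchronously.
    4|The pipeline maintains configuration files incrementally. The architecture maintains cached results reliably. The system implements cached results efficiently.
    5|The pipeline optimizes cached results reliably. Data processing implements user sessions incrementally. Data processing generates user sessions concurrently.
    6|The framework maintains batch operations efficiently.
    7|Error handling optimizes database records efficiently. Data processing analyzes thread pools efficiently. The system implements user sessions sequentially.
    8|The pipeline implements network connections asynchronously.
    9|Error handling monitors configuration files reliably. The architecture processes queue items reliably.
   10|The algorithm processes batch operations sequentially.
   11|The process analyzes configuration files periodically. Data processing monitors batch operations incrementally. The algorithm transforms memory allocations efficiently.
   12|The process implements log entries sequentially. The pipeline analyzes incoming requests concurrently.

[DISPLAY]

Error handling processes memory allocations efficiently. Th
This module validates batch operations incrementally. The s
Each component analyzes incoming requests periodically. Eac
The pipeline maintains configuration files incrementally. T
The pipeline optimizes cached results reliably. Data proces
The framework maintains batch operations efficiently.      
Error handling optimizes database records efficiently. Data
The pipeline implements network connections asynchronously.
Error handling monitors configuration files reliably. The a
The algorithm processes batch operations sequentially.     
The process analy┌──────────────────────┐periodically. Data
The process imple│        Exit?         │tially. The pipeli
                 │ Save before closing? │                  
                 │         [OK]         │                  
                 └──────────────────────┘                  
                                                           
                                                           
                                                           
                                                           
                                                           
                                                           
                                                           
                                                           
                                                           
                                                           
                                                           


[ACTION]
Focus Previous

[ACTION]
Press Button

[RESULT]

Error handling processes memory allocations efficiently. Th
This module validates batch operations incrementally. The s
Each component analyzes incoming requests periodically. Eac
The pipeline maintains configuration files incrementally. T
The pipeline optimizes cached results reliably. Data proces
The framework maintains batch operations efficiently.      
Error handling optimizes database records efficiently. Data
The pipeline implements network connections asynchronously.
Error handling monitors configuration files reliably. The a
The algorithm processes batch operations sequentially.     
The process analyzes configuration files periodically. Data
The process implements log entries sequentially. The pipeli
                                                           
                                                           
                                                           
                                                           
                                                           
                                                           
                                                           
                                                           
                                                           
                                                           
                                                           
                                                           
                                                           
                                                           


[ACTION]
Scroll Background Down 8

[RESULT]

Error handling monitors configuration files reliably. The a
The algorithm processes batch operations sequentially.     
The process analyzes configuration files periodically. Data
The process implements log entries sequentially. The pipeli
                                                           
                                                           
                                                           
                                                           
                                                           
                                                           
                                                           
                                                           
                                                           
                                                           
                                                           
                                                           
                                                           
                                                           
                                                           
                                                           
                                                           
                                                           
                                                           
                                                           
                                                           
                                                           


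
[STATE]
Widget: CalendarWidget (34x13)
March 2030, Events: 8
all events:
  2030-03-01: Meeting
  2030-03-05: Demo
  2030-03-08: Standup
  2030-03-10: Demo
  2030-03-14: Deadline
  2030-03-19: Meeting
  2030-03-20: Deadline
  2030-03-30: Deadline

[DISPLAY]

            March 2030            
Mo Tu We Th Fr Sa Su              
             1*  2  3             
 4  5*  6  7  8*  9 10*           
11 12 13 14* 15 16 17             
18 19* 20* 21 22 23 24            
25 26 27 28 29 30* 31             
                                  
                                  
                                  
                                  
                                  
                                  


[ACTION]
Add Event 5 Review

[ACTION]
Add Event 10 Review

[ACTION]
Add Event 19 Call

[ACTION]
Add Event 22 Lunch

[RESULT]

            March 2030            
Mo Tu We Th Fr Sa Su              
             1*  2  3             
 4  5*  6  7  8*  9 10*           
11 12 13 14* 15 16 17             
18 19* 20* 21 22* 23 24           
25 26 27 28 29 30* 31             
                                  
                                  
                                  
                                  
                                  
                                  


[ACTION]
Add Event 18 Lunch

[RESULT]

            March 2030            
Mo Tu We Th Fr Sa Su              
             1*  2  3             
 4  5*  6  7  8*  9 10*           
11 12 13 14* 15 16 17             
18* 19* 20* 21 22* 23 24          
25 26 27 28 29 30* 31             
                                  
                                  
                                  
                                  
                                  
                                  


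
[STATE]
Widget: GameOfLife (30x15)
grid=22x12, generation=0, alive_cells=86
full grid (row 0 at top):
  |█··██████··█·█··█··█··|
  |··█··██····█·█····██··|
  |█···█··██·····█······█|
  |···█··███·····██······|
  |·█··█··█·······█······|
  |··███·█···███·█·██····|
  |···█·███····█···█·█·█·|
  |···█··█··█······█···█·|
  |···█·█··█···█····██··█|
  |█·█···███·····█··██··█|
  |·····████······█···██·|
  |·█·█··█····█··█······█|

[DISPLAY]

Gen: 0                        
█··██████··█·█··█··█··        
··█··██····█·█····██··        
█···█··██·····█······█        
···█··███·····██······        
·█··█··█·······█······        
··███·█···███·█·██····        
···█·███····█···█·█·█·        
···█··█··█······█···█·        
···█·█··█···█····██··█        
█·█···███·····█··██··█        
·····████······█···██·        
·█·█··█····█··█······█        
                              
                              


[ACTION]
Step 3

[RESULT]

Gen: 3                        
······················        
··██··············█·█·        
··██··········█····█··        
···█········█·███·····        
···········███···█····        
···█········██····██··        
··██··············███·        
·██····███········█·█·        
·██····█·█············        
····█·█·██·········█··        
····█·█········█████·█        
····█·█·········██████        
                              
                              


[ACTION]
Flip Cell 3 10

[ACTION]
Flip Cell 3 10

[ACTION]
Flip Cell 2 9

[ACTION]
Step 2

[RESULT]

Gen: 5                        
······················        
···█··················        
····█·······███·······        
···█·······██·····█···        
··········██·█····█···        
··██········█······█··        
···█····█········██·██        
·█·█···███········█·█·        
··██··█···█······█····        
······█··█······█·███·        
···███·█·······█·····█        
······················        
                              
                              


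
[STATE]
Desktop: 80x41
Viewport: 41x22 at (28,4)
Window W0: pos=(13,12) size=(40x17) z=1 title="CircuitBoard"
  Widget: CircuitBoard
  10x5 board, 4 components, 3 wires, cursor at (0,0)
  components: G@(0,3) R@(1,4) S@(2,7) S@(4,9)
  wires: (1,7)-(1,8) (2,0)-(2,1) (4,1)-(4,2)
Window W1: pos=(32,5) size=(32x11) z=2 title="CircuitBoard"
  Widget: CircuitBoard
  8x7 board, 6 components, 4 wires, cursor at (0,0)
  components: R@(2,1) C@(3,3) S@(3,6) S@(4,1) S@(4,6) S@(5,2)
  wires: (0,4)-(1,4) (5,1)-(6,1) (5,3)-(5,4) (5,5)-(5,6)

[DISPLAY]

                                         
    ┏━━━━━━━━━━━━━━━━━━━━━━━━━━━━━━┓     
    ┃ CircuitBoard                 ┃     
    ┠──────────────────────────────┨     
    ┃   0 1 2 3 4 5 6 7            ┃     
    ┃0  [.]              ·         ┃     
    ┃                    │         ┃     
    ┃1                   ·         ┃     
━━━━┃                              ┃     
    ┃2       R                     ┃     
────┃                              ┃     
 6 7┗━━━━━━━━━━━━━━━━━━━━━━━━━━━━━━┛     
  G                     ┃                
                        ┃                
      R           · ─ · ┃                
                        ┃                
                  S     ┃                
                        ┃                
                        ┃                
                        ┃                
                        ┃                
                        ┃                


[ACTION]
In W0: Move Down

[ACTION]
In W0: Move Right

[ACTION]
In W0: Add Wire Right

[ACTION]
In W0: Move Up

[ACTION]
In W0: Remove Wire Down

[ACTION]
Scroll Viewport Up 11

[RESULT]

                                         
                                         
                                         
                                         
                                         
    ┏━━━━━━━━━━━━━━━━━━━━━━━━━━━━━━┓     
    ┃ CircuitBoard                 ┃     
    ┠──────────────────────────────┨     
    ┃   0 1 2 3 4 5 6 7            ┃     
    ┃0  [.]              ·         ┃     
    ┃                    │         ┃     
    ┃1                   ·         ┃     
━━━━┃                              ┃     
    ┃2       R                     ┃     
────┃                              ┃     
 6 7┗━━━━━━━━━━━━━━━━━━━━━━━━━━━━━━┛     
  G                     ┃                
                        ┃                
      R           · ─ · ┃                
                        ┃                
                  S     ┃                
                        ┃                


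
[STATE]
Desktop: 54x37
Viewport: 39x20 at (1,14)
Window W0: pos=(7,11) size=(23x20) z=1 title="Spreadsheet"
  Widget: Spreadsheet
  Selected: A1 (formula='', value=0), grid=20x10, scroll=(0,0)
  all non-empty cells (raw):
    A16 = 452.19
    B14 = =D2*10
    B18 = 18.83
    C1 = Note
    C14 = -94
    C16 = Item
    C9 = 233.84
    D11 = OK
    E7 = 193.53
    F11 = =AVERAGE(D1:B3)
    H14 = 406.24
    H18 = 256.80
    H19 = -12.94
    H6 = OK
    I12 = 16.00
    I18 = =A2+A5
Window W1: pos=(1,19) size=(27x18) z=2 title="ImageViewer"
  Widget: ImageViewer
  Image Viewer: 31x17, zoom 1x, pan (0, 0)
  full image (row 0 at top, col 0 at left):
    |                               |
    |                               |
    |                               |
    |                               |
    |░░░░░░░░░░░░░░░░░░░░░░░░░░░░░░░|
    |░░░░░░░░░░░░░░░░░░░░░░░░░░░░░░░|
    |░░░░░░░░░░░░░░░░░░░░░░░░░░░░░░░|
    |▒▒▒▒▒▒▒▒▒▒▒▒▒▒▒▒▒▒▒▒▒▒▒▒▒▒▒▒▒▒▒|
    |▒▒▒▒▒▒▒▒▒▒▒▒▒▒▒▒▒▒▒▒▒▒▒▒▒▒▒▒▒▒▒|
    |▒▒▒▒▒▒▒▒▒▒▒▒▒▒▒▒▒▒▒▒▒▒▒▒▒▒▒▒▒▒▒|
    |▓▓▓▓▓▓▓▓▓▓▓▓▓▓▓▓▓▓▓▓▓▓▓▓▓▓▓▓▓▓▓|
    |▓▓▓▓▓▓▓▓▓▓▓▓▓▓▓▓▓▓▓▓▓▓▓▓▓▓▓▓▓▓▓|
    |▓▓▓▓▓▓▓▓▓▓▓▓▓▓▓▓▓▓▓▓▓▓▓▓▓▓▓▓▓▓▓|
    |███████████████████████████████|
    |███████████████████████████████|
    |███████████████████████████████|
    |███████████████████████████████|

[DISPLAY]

      ┃A1:                  ┃          
      ┃       A       B     ┃          
      ┃---------------------┃          
      ┃  1      [0]       0N┃          
      ┃  2        0       0 ┃          
┏━━━━━━━━━━━━━━━━━━━━━━━━━┓ ┃          
┃ ImageViewer             ┃ ┃          
┠─────────────────────────┨ ┃          
┃                         ┃ ┃          
┃                         ┃ ┃          
┃                         ┃ ┃          
┃                         ┃ ┃          
┃░░░░░░░░░░░░░░░░░░░░░░░░░┃ ┃          
┃░░░░░░░░░░░░░░░░░░░░░░░░░┃ ┃          
┃░░░░░░░░░░░░░░░░░░░░░░░░░┃ ┃          
┃▒▒▒▒▒▒▒▒▒▒▒▒▒▒▒▒▒▒▒▒▒▒▒▒▒┃ ┃          
┃▒▒▒▒▒▒▒▒▒▒▒▒▒▒▒▒▒▒▒▒▒▒▒▒▒┃━┛          
┃▒▒▒▒▒▒▒▒▒▒▒▒▒▒▒▒▒▒▒▒▒▒▒▒▒┃            
┃▓▓▓▓▓▓▓▓▓▓▓▓▓▓▓▓▓▓▓▓▓▓▓▓▓┃            
┃▓▓▓▓▓▓▓▓▓▓▓▓▓▓▓▓▓▓▓▓▓▓▓▓▓┃            


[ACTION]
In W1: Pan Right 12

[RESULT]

      ┃A1:                  ┃          
      ┃       A       B     ┃          
      ┃---------------------┃          
      ┃  1      [0]       0N┃          
      ┃  2        0       0 ┃          
┏━━━━━━━━━━━━━━━━━━━━━━━━━┓ ┃          
┃ ImageViewer             ┃ ┃          
┠─────────────────────────┨ ┃          
┃                         ┃ ┃          
┃                         ┃ ┃          
┃                         ┃ ┃          
┃                         ┃ ┃          
┃░░░░░░░░░░░░░░░░░░░      ┃ ┃          
┃░░░░░░░░░░░░░░░░░░░      ┃ ┃          
┃░░░░░░░░░░░░░░░░░░░      ┃ ┃          
┃▒▒▒▒▒▒▒▒▒▒▒▒▒▒▒▒▒▒▒      ┃ ┃          
┃▒▒▒▒▒▒▒▒▒▒▒▒▒▒▒▒▒▒▒      ┃━┛          
┃▒▒▒▒▒▒▒▒▒▒▒▒▒▒▒▒▒▒▒      ┃            
┃▓▓▓▓▓▓▓▓▓▓▓▓▓▓▓▓▓▓▓      ┃            
┃▓▓▓▓▓▓▓▓▓▓▓▓▓▓▓▓▓▓▓      ┃            


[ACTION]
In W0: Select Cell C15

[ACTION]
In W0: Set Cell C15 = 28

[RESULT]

      ┃C15: 28              ┃          
      ┃       A       B     ┃          
      ┃---------------------┃          
      ┃  1        0       0N┃          
      ┃  2        0       0 ┃          
┏━━━━━━━━━━━━━━━━━━━━━━━━━┓ ┃          
┃ ImageViewer             ┃ ┃          
┠─────────────────────────┨ ┃          
┃                         ┃ ┃          
┃                         ┃ ┃          
┃                         ┃ ┃          
┃                         ┃ ┃          
┃░░░░░░░░░░░░░░░░░░░      ┃ ┃          
┃░░░░░░░░░░░░░░░░░░░      ┃ ┃          
┃░░░░░░░░░░░░░░░░░░░      ┃ ┃          
┃▒▒▒▒▒▒▒▒▒▒▒▒▒▒▒▒▒▒▒      ┃ ┃          
┃▒▒▒▒▒▒▒▒▒▒▒▒▒▒▒▒▒▒▒      ┃━┛          
┃▒▒▒▒▒▒▒▒▒▒▒▒▒▒▒▒▒▒▒      ┃            
┃▓▓▓▓▓▓▓▓▓▓▓▓▓▓▓▓▓▓▓      ┃            
┃▓▓▓▓▓▓▓▓▓▓▓▓▓▓▓▓▓▓▓      ┃            


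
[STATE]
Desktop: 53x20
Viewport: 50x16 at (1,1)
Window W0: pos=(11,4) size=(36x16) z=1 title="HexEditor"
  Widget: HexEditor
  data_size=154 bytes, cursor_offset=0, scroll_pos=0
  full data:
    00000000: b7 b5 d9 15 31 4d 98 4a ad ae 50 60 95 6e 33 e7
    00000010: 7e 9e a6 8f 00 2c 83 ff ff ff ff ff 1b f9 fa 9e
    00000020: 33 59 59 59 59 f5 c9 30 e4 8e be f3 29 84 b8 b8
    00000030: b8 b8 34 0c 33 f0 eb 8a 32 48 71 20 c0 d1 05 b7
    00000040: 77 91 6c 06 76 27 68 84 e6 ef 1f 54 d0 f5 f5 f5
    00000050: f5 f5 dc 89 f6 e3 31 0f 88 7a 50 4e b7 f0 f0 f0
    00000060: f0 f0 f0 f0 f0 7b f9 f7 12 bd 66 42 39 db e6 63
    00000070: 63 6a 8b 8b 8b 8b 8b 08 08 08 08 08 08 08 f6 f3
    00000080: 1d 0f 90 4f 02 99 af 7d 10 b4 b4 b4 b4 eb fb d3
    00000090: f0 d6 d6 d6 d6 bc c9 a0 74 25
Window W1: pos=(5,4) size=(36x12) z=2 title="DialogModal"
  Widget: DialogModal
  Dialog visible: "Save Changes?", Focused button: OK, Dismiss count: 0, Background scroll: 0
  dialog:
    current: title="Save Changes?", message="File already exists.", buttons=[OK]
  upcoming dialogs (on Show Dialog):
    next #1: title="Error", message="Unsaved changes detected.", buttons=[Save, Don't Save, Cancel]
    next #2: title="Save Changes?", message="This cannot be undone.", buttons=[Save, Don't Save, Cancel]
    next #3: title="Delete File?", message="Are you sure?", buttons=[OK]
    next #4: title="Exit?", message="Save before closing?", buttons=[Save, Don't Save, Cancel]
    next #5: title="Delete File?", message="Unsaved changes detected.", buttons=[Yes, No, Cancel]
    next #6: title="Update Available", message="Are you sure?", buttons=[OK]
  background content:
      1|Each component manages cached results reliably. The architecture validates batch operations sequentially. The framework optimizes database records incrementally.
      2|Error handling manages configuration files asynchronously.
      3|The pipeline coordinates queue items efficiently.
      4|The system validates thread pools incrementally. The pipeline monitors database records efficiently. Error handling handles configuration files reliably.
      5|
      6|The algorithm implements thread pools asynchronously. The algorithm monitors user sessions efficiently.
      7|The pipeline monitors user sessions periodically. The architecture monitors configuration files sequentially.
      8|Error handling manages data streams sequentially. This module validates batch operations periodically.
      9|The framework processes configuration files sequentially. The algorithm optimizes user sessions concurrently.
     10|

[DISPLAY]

                                                  
                                                  
                                                  
    ┏━━━━━━━━━━━━━━━━━━━━━━━━━━━━━━━━━━┓━━━━━┓    
    ┃ DialogModal                      ┃     ┃    
    ┠──────────────────────────────────┨─────┨    
    ┃Each component manages cached resu┃8 4a ┃    
    ┃Error┌──────────────────────┐urati┃3 ff ┃    
    ┃The p│    Save Changes?     │e ite┃9 30 ┃    
    ┃The s│ File already exists. │ools ┃b 8a ┃    
    ┃     │         [OK]         │     ┃8 84 ┃    
    ┃The a└──────────────────────┘ad po┃1 0f ┃    
    ┃The pipeline monitors user session┃9 f7 ┃    
    ┃Error handling manages data stream┃b 08 ┃    
    ┗━━━━━━━━━━━━━━━━━━━━━━━━━━━━━━━━━━┛f 7d ┃    
          ┃00000090  f0 d6 d6 d6 d6 bc c9 a0 ┃    


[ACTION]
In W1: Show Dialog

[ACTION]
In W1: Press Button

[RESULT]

                                                  
                                                  
                                                  
    ┏━━━━━━━━━━━━━━━━━━━━━━━━━━━━━━━━━━┓━━━━━┓    
    ┃ DialogModal                      ┃     ┃    
    ┠──────────────────────────────────┨─────┨    
    ┃Each component manages cached resu┃8 4a ┃    
    ┃Error handling manages configurati┃3 ff ┃    
    ┃The pipeline coordinates queue ite┃9 30 ┃    
    ┃The system validates thread pools ┃b 8a ┃    
    ┃                                  ┃8 84 ┃    
    ┃The algorithm implements thread po┃1 0f ┃    
    ┃The pipeline monitors user session┃9 f7 ┃    
    ┃Error handling manages data stream┃b 08 ┃    
    ┗━━━━━━━━━━━━━━━━━━━━━━━━━━━━━━━━━━┛f 7d ┃    
          ┃00000090  f0 d6 d6 d6 d6 bc c9 a0 ┃    


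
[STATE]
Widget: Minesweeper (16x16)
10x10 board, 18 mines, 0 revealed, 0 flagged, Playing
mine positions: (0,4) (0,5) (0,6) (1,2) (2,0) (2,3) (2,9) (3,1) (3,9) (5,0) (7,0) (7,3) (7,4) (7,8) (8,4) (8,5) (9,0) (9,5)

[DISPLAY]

■■■■■■■■■■      
■■■■■■■■■■      
■■■■■■■■■■      
■■■■■■■■■■      
■■■■■■■■■■      
■■■■■■■■■■      
■■■■■■■■■■      
■■■■■■■■■■      
■■■■■■■■■■      
■■■■■■■■■■      
                
                
                
                
                
                


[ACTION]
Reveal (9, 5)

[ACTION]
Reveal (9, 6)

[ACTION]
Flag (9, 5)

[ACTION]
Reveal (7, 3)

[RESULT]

■■■■✹✹✹■■■      
■■✹■■■■■■■      
✹■■✹■■■■■✹      
■✹■■■■■■■✹      
■■■■■■■■■■      
✹■■■■■■■■■      
■■■■■■■■■■      
✹■■✹✹■■■✹■      
■■■■✹✹■■■■      
✹■■■■✹■■■■      
                
                
                
                
                
                


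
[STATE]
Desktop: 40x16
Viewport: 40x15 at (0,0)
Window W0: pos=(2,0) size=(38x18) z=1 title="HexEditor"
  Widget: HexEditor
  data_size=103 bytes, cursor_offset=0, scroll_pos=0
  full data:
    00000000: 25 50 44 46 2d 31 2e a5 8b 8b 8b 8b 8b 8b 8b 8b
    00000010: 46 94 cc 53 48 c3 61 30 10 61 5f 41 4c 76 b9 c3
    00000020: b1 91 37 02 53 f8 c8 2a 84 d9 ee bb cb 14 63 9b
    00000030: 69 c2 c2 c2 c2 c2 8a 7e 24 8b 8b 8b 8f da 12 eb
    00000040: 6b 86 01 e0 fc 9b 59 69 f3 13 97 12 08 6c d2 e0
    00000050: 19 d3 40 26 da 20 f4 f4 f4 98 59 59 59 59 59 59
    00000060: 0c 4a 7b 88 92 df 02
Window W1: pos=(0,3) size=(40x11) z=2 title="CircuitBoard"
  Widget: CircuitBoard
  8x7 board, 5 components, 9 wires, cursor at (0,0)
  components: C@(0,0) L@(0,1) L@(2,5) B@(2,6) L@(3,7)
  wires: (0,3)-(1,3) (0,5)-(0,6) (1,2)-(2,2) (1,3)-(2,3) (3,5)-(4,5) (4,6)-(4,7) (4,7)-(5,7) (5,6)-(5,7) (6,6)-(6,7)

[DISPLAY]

  ┏━━━━━━━━━━━━━━━━━━━━━━━━━━━━━━━━━━━━┓
  ┃ HexEditor                          ┃
  ┠────────────────────────────────────┨
┏━━━━━━━━━━━━━━━━━━━━━━━━━━━━━━━━━━━━━━┓
┃ CircuitBoard                         ┃
┠──────────────────────────────────────┨
┃   0 1 2 3 4 5 6 7                    ┃
┃0  [C]  L       ·       · ─ ·         ┃
┃                │                     ┃
┃1           ·   ·                     ┃
┃            │   │                     ┃
┃2           ·   ·       L   B         ┃
┃                                      ┃
┗━━━━━━━━━━━━━━━━━━━━━━━━━━━━━━━━━━━━━━┛
  ┃                                    ┃


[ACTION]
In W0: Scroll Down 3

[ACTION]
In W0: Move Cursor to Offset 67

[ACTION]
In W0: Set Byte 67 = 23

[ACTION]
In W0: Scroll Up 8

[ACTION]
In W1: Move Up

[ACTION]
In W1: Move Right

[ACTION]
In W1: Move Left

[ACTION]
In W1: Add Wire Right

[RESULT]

  ┏━━━━━━━━━━━━━━━━━━━━━━━━━━━━━━━━━━━━┓
  ┃ HexEditor                          ┃
  ┠────────────────────────────────────┨
┏━━━━━━━━━━━━━━━━━━━━━━━━━━━━━━━━━━━━━━┓
┃ CircuitBoard                         ┃
┠──────────────────────────────────────┨
┃   0 1 2 3 4 5 6 7                    ┃
┃0  [C]─ L       ·       · ─ ·         ┃
┃                │                     ┃
┃1           ·   ·                     ┃
┃            │   │                     ┃
┃2           ·   ·       L   B         ┃
┃                                      ┃
┗━━━━━━━━━━━━━━━━━━━━━━━━━━━━━━━━━━━━━━┛
  ┃                                    ┃


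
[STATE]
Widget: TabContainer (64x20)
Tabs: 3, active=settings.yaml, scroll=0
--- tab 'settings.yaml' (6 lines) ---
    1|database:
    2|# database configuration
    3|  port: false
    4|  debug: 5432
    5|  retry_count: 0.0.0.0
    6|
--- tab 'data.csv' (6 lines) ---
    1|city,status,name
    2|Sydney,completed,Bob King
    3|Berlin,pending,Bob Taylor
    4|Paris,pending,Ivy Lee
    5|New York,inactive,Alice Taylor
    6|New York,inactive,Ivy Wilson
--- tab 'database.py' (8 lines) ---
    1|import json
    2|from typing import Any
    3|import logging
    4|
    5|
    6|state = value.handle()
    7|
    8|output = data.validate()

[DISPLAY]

[settings.yaml]│ data.csv │ database.py                         
────────────────────────────────────────────────────────────────
database:                                                       
# database configuration                                        
  port: false                                                   
  debug: 5432                                                   
  retry_count: 0.0.0.0                                          
                                                                
                                                                
                                                                
                                                                
                                                                
                                                                
                                                                
                                                                
                                                                
                                                                
                                                                
                                                                
                                                                


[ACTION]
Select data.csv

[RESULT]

 settings.yaml │[data.csv]│ database.py                         
────────────────────────────────────────────────────────────────
city,status,name                                                
Sydney,completed,Bob King                                       
Berlin,pending,Bob Taylor                                       
Paris,pending,Ivy Lee                                           
New York,inactive,Alice Taylor                                  
New York,inactive,Ivy Wilson                                    
                                                                
                                                                
                                                                
                                                                
                                                                
                                                                
                                                                
                                                                
                                                                
                                                                
                                                                
                                                                


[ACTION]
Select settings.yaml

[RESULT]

[settings.yaml]│ data.csv │ database.py                         
────────────────────────────────────────────────────────────────
database:                                                       
# database configuration                                        
  port: false                                                   
  debug: 5432                                                   
  retry_count: 0.0.0.0                                          
                                                                
                                                                
                                                                
                                                                
                                                                
                                                                
                                                                
                                                                
                                                                
                                                                
                                                                
                                                                
                                                                


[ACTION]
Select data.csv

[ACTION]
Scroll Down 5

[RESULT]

 settings.yaml │[data.csv]│ database.py                         
────────────────────────────────────────────────────────────────
New York,inactive,Ivy Wilson                                    
                                                                
                                                                
                                                                
                                                                
                                                                
                                                                
                                                                
                                                                
                                                                
                                                                
                                                                
                                                                
                                                                
                                                                
                                                                
                                                                
                                                                
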